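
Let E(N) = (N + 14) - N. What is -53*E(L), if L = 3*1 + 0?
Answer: -742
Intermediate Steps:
L = 3 (L = 3 + 0 = 3)
E(N) = 14 (E(N) = (14 + N) - N = 14)
-53*E(L) = -53*14 = -742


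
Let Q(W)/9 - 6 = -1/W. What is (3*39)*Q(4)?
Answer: 24219/4 ≈ 6054.8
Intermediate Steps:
Q(W) = 54 - 9/W (Q(W) = 54 + 9*(-1/W) = 54 - 9/W)
(3*39)*Q(4) = (3*39)*(54 - 9/4) = 117*(54 - 9*¼) = 117*(54 - 9/4) = 117*(207/4) = 24219/4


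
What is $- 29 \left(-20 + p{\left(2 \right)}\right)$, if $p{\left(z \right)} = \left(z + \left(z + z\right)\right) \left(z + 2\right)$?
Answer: $-116$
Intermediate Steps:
$p{\left(z \right)} = 3 z \left(2 + z\right)$ ($p{\left(z \right)} = \left(z + 2 z\right) \left(2 + z\right) = 3 z \left(2 + z\right)$)
$- 29 \left(-20 + p{\left(2 \right)}\right) = - 29 \left(-20 + 3 \cdot 2 \left(2 + 2\right)\right) = - 29 \left(-20 + 3 \cdot 2 \cdot 4\right) = - 29 \left(-20 + 24\right) = \left(-29\right) 4 = -116$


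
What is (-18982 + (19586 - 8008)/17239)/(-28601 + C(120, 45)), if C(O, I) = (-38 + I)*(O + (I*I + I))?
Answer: 327219120/228778769 ≈ 1.4303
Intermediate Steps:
C(O, I) = (-38 + I)*(I + O + I**2) (C(O, I) = (-38 + I)*(O + (I**2 + I)) = (-38 + I)*(O + (I + I**2)) = (-38 + I)*(I + O + I**2))
(-18982 + (19586 - 8008)/17239)/(-28601 + C(120, 45)) = (-18982 + (19586 - 8008)/17239)/(-28601 + (45**3 - 38*45 - 38*120 - 37*45**2 + 45*120)) = (-18982 + 11578*(1/17239))/(-28601 + (91125 - 1710 - 4560 - 37*2025 + 5400)) = (-18982 + 11578/17239)/(-28601 + (91125 - 1710 - 4560 - 74925 + 5400)) = -327219120/(17239*(-28601 + 15330)) = -327219120/17239/(-13271) = -327219120/17239*(-1/13271) = 327219120/228778769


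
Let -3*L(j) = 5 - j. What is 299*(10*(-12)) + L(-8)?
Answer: -107653/3 ≈ -35884.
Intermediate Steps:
L(j) = -5/3 + j/3 (L(j) = -(5 - j)/3 = -5/3 + j/3)
299*(10*(-12)) + L(-8) = 299*(10*(-12)) + (-5/3 + (1/3)*(-8)) = 299*(-120) + (-5/3 - 8/3) = -35880 - 13/3 = -107653/3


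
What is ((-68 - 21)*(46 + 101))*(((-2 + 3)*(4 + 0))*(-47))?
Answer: 2459604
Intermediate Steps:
((-68 - 21)*(46 + 101))*(((-2 + 3)*(4 + 0))*(-47)) = (-89*147)*((1*4)*(-47)) = -52332*(-47) = -13083*(-188) = 2459604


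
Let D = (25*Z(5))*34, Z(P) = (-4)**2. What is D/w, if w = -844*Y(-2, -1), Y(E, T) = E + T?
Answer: 3400/633 ≈ 5.3712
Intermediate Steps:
Z(P) = 16
w = 2532 (w = -844*(-2 - 1) = -844*(-3) = 2532)
D = 13600 (D = (25*16)*34 = 400*34 = 13600)
D/w = 13600/2532 = 13600*(1/2532) = 3400/633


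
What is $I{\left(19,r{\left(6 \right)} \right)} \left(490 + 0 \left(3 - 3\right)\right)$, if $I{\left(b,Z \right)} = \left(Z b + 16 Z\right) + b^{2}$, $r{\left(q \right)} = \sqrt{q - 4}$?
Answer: $176890 + 17150 \sqrt{2} \approx 2.0114 \cdot 10^{5}$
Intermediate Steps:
$r{\left(q \right)} = \sqrt{-4 + q}$
$I{\left(b,Z \right)} = b^{2} + 16 Z + Z b$ ($I{\left(b,Z \right)} = \left(16 Z + Z b\right) + b^{2} = b^{2} + 16 Z + Z b$)
$I{\left(19,r{\left(6 \right)} \right)} \left(490 + 0 \left(3 - 3\right)\right) = \left(19^{2} + 16 \sqrt{-4 + 6} + \sqrt{-4 + 6} \cdot 19\right) \left(490 + 0 \left(3 - 3\right)\right) = \left(361 + 16 \sqrt{2} + \sqrt{2} \cdot 19\right) \left(490 + 0 \cdot 0\right) = \left(361 + 16 \sqrt{2} + 19 \sqrt{2}\right) \left(490 + 0\right) = \left(361 + 35 \sqrt{2}\right) 490 = 176890 + 17150 \sqrt{2}$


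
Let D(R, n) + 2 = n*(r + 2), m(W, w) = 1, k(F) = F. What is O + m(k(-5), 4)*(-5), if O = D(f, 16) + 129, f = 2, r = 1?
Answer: 170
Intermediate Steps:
D(R, n) = -2 + 3*n (D(R, n) = -2 + n*(1 + 2) = -2 + n*3 = -2 + 3*n)
O = 175 (O = (-2 + 3*16) + 129 = (-2 + 48) + 129 = 46 + 129 = 175)
O + m(k(-5), 4)*(-5) = 175 + 1*(-5) = 175 - 5 = 170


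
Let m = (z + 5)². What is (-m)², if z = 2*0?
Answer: 625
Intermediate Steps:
z = 0
m = 25 (m = (0 + 5)² = 5² = 25)
(-m)² = (-1*25)² = (-25)² = 625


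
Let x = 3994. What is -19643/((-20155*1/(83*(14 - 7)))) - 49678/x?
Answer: 22290298206/40249535 ≈ 553.80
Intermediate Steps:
-19643/((-20155*1/(83*(14 - 7)))) - 49678/x = -19643/((-20155*1/(83*(14 - 7)))) - 49678/3994 = -19643/((-20155/(7*83))) - 49678*1/3994 = -19643/((-20155/581)) - 24839/1997 = -19643/((-20155*1/581)) - 24839/1997 = -19643/(-20155/581) - 24839/1997 = -19643*(-581/20155) - 24839/1997 = 11412583/20155 - 24839/1997 = 22290298206/40249535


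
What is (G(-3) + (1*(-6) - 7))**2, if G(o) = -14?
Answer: 729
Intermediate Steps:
(G(-3) + (1*(-6) - 7))**2 = (-14 + (1*(-6) - 7))**2 = (-14 + (-6 - 7))**2 = (-14 - 13)**2 = (-27)**2 = 729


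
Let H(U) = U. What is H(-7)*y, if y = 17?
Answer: -119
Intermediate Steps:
H(-7)*y = -7*17 = -119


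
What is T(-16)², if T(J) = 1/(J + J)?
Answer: 1/1024 ≈ 0.00097656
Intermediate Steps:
T(J) = 1/(2*J)
T(-16)² = ((½)/(-16))² = ((½)*(-1/16))² = (-1/32)² = 1/1024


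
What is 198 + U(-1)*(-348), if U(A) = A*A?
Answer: -150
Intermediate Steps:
U(A) = A**2
198 + U(-1)*(-348) = 198 + (-1)**2*(-348) = 198 + 1*(-348) = 198 - 348 = -150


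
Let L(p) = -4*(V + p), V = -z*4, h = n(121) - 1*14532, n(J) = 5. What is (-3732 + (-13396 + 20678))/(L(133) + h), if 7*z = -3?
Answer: -24850/105461 ≈ -0.23563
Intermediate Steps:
z = -3/7 (z = (1/7)*(-3) = -3/7 ≈ -0.42857)
h = -14527 (h = 5 - 1*14532 = 5 - 14532 = -14527)
V = 12/7 (V = -(-3)*4/7 = -1*(-12/7) = 12/7 ≈ 1.7143)
L(p) = -48/7 - 4*p (L(p) = -4*(12/7 + p) = -48/7 - 4*p)
(-3732 + (-13396 + 20678))/(L(133) + h) = (-3732 + (-13396 + 20678))/((-48/7 - 4*133) - 14527) = (-3732 + 7282)/((-48/7 - 532) - 14527) = 3550/(-3772/7 - 14527) = 3550/(-105461/7) = 3550*(-7/105461) = -24850/105461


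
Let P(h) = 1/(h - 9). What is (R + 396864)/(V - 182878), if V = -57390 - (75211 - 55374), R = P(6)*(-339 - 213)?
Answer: -397048/260105 ≈ -1.5265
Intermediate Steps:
P(h) = 1/(-9 + h)
R = 184 (R = (-339 - 213)/(-9 + 6) = -552/(-3) = -⅓*(-552) = 184)
V = -77227 (V = -57390 - 1*19837 = -57390 - 19837 = -77227)
(R + 396864)/(V - 182878) = (184 + 396864)/(-77227 - 182878) = 397048/(-260105) = 397048*(-1/260105) = -397048/260105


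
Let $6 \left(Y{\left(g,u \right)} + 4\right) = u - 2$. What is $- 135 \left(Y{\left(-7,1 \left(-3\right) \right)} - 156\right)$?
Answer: $\frac{43425}{2} \approx 21713.0$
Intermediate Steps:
$Y{\left(g,u \right)} = - \frac{13}{3} + \frac{u}{6}$ ($Y{\left(g,u \right)} = -4 + \frac{u - 2}{6} = -4 + \frac{-2 + u}{6} = -4 + \left(- \frac{1}{3} + \frac{u}{6}\right) = - \frac{13}{3} + \frac{u}{6}$)
$- 135 \left(Y{\left(-7,1 \left(-3\right) \right)} - 156\right) = - 135 \left(\left(- \frac{13}{3} + \frac{1 \left(-3\right)}{6}\right) - 156\right) = - 135 \left(\left(- \frac{13}{3} + \frac{1}{6} \left(-3\right)\right) - 156\right) = - 135 \left(\left(- \frac{13}{3} - \frac{1}{2}\right) - 156\right) = - 135 \left(- \frac{29}{6} - 156\right) = \left(-135\right) \left(- \frac{965}{6}\right) = \frac{43425}{2}$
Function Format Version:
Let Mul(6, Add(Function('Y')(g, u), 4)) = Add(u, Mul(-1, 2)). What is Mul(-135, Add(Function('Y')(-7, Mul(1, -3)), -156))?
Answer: Rational(43425, 2) ≈ 21713.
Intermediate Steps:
Function('Y')(g, u) = Add(Rational(-13, 3), Mul(Rational(1, 6), u)) (Function('Y')(g, u) = Add(-4, Mul(Rational(1, 6), Add(u, Mul(-1, 2)))) = Add(-4, Mul(Rational(1, 6), Add(u, -2))) = Add(-4, Mul(Rational(1, 6), Add(-2, u))) = Add(-4, Add(Rational(-1, 3), Mul(Rational(1, 6), u))) = Add(Rational(-13, 3), Mul(Rational(1, 6), u)))
Mul(-135, Add(Function('Y')(-7, Mul(1, -3)), -156)) = Mul(-135, Add(Add(Rational(-13, 3), Mul(Rational(1, 6), Mul(1, -3))), -156)) = Mul(-135, Add(Add(Rational(-13, 3), Mul(Rational(1, 6), -3)), -156)) = Mul(-135, Add(Add(Rational(-13, 3), Rational(-1, 2)), -156)) = Mul(-135, Add(Rational(-29, 6), -156)) = Mul(-135, Rational(-965, 6)) = Rational(43425, 2)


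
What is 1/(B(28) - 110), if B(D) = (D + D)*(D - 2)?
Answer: 1/1346 ≈ 0.00074294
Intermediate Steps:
B(D) = 2*D*(-2 + D) (B(D) = (2*D)*(-2 + D) = 2*D*(-2 + D))
1/(B(28) - 110) = 1/(2*28*(-2 + 28) - 110) = 1/(2*28*26 - 110) = 1/(1456 - 110) = 1/1346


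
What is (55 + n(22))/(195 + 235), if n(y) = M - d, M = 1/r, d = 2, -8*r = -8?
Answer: 27/215 ≈ 0.12558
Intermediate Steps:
r = 1 (r = -⅛*(-8) = 1)
M = 1 (M = 1/1 = 1)
n(y) = -1 (n(y) = 1 - 1*2 = 1 - 2 = -1)
(55 + n(22))/(195 + 235) = (55 - 1)/(195 + 235) = 54/430 = 54*(1/430) = 27/215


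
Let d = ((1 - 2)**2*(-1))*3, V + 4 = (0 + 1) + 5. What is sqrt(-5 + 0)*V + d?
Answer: -3 + 2*I*sqrt(5) ≈ -3.0 + 4.4721*I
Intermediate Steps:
V = 2 (V = -4 + ((0 + 1) + 5) = -4 + (1 + 5) = -4 + 6 = 2)
d = -3 (d = ((-1)**2*(-1))*3 = (1*(-1))*3 = -1*3 = -3)
sqrt(-5 + 0)*V + d = sqrt(-5 + 0)*2 - 3 = sqrt(-5)*2 - 3 = (I*sqrt(5))*2 - 3 = 2*I*sqrt(5) - 3 = -3 + 2*I*sqrt(5)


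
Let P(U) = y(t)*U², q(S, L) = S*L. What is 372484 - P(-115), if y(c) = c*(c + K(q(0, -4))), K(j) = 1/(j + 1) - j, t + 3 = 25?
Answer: -6319366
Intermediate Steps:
t = 22 (t = -3 + 25 = 22)
q(S, L) = L*S
K(j) = 1/(1 + j) - j
y(c) = c*(1 + c) (y(c) = c*(c + (1 - (-4)*0 - (-4*0)²)/(1 - 4*0)) = c*(c + (1 - 1*0 - 1*0²)/(1 + 0)) = c*(c + (1 + 0 - 1*0)/1) = c*(c + 1*(1 + 0 + 0)) = c*(c + 1*1) = c*(c + 1) = c*(1 + c))
P(U) = 506*U² (P(U) = (22*(1 + 22))*U² = (22*23)*U² = 506*U²)
372484 - P(-115) = 372484 - 506*(-115)² = 372484 - 506*13225 = 372484 - 1*6691850 = 372484 - 6691850 = -6319366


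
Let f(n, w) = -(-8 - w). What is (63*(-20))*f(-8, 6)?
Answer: -17640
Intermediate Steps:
f(n, w) = 8 + w
(63*(-20))*f(-8, 6) = (63*(-20))*(8 + 6) = -1260*14 = -17640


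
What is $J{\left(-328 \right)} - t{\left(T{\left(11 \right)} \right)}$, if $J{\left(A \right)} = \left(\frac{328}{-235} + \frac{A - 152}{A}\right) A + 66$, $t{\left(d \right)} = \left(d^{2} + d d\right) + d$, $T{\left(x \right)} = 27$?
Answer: $- \frac{338681}{235} \approx -1441.2$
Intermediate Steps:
$t{\left(d \right)} = d + 2 d^{2}$ ($t{\left(d \right)} = \left(d^{2} + d^{2}\right) + d = 2 d^{2} + d = d + 2 d^{2}$)
$J{\left(A \right)} = 66 + A \left(- \frac{328}{235} + \frac{-152 + A}{A}\right)$ ($J{\left(A \right)} = \left(328 \left(- \frac{1}{235}\right) + \frac{-152 + A}{A}\right) A + 66 = \left(- \frac{328}{235} + \frac{-152 + A}{A}\right) A + 66 = A \left(- \frac{328}{235} + \frac{-152 + A}{A}\right) + 66 = 66 + A \left(- \frac{328}{235} + \frac{-152 + A}{A}\right)$)
$J{\left(-328 \right)} - t{\left(T{\left(11 \right)} \right)} = \left(-86 - - \frac{30504}{235}\right) - 27 \left(1 + 2 \cdot 27\right) = \left(-86 + \frac{30504}{235}\right) - 27 \left(1 + 54\right) = \frac{10294}{235} - 27 \cdot 55 = \frac{10294}{235} - 1485 = - \frac{338681}{235}$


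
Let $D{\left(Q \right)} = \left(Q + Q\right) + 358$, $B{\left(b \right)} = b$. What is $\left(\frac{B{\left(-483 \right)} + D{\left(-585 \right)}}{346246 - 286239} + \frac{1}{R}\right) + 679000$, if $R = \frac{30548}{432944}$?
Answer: $\frac{311174163688737}{458273459} \approx 6.7901 \cdot 10^{5}$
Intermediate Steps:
$R = \frac{7637}{108236}$ ($R = 30548 \cdot \frac{1}{432944} = \frac{7637}{108236} \approx 0.070559$)
$D{\left(Q \right)} = 358 + 2 Q$ ($D{\left(Q \right)} = 2 Q + 358 = 358 + 2 Q$)
$\left(\frac{B{\left(-483 \right)} + D{\left(-585 \right)}}{346246 - 286239} + \frac{1}{R}\right) + 679000 = \left(\frac{-483 + \left(358 + 2 \left(-585\right)\right)}{346246 - 286239} + \frac{1}{\frac{7637}{108236}}\right) + 679000 = \left(\frac{-483 + \left(358 - 1170\right)}{60007} + \frac{108236}{7637}\right) + 679000 = \left(\left(-483 - 812\right) \frac{1}{60007} + \frac{108236}{7637}\right) + 679000 = \left(\left(-1295\right) \frac{1}{60007} + \frac{108236}{7637}\right) + 679000 = \left(- \frac{1295}{60007} + \frac{108236}{7637}\right) + 679000 = \frac{6485027737}{458273459} + 679000 = \frac{311174163688737}{458273459}$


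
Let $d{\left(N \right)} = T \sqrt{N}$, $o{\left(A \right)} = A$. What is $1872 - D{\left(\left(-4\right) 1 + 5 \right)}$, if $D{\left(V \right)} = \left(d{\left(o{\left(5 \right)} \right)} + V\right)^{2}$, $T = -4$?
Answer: $1791 + 8 \sqrt{5} \approx 1808.9$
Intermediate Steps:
$d{\left(N \right)} = - 4 \sqrt{N}$
$D{\left(V \right)} = \left(V - 4 \sqrt{5}\right)^{2}$ ($D{\left(V \right)} = \left(- 4 \sqrt{5} + V\right)^{2} = \left(V - 4 \sqrt{5}\right)^{2}$)
$1872 - D{\left(\left(-4\right) 1 + 5 \right)} = 1872 - \left(\left(\left(-4\right) 1 + 5\right) - 4 \sqrt{5}\right)^{2} = 1872 - \left(\left(-4 + 5\right) - 4 \sqrt{5}\right)^{2} = 1872 - \left(1 - 4 \sqrt{5}\right)^{2}$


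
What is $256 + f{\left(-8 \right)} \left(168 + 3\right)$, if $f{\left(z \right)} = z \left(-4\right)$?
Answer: $5728$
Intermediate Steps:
$f{\left(z \right)} = - 4 z$
$256 + f{\left(-8 \right)} \left(168 + 3\right) = 256 + \left(-4\right) \left(-8\right) \left(168 + 3\right) = 256 + 32 \cdot 171 = 256 + 5472 = 5728$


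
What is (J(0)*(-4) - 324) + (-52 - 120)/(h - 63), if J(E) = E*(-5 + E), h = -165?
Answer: -18425/57 ≈ -323.25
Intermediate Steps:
(J(0)*(-4) - 324) + (-52 - 120)/(h - 63) = ((0*(-5 + 0))*(-4) - 324) + (-52 - 120)/(-165 - 63) = ((0*(-5))*(-4) - 324) - 172/(-228) = (0*(-4) - 324) - 172*(-1/228) = (0 - 324) + 43/57 = -324 + 43/57 = -18425/57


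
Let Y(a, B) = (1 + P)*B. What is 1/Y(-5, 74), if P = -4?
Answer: -1/222 ≈ -0.0045045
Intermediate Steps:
Y(a, B) = -3*B (Y(a, B) = (1 - 4)*B = -3*B)
1/Y(-5, 74) = 1/(-3*74) = 1/(-222) = -1/222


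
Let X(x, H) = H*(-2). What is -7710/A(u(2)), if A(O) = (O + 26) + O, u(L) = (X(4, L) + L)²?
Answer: -3855/17 ≈ -226.76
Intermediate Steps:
X(x, H) = -2*H
u(L) = L² (u(L) = (-2*L + L)² = (-L)² = L²)
A(O) = 26 + 2*O (A(O) = (26 + O) + O = 26 + 2*O)
-7710/A(u(2)) = -7710/(26 + 2*2²) = -7710/(26 + 2*4) = -7710/(26 + 8) = -7710/34 = -7710*1/34 = -3855/17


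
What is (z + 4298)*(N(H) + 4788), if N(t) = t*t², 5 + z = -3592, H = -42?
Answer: -48579300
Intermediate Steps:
z = -3597 (z = -5 - 3592 = -3597)
N(t) = t³
(z + 4298)*(N(H) + 4788) = (-3597 + 4298)*((-42)³ + 4788) = 701*(-74088 + 4788) = 701*(-69300) = -48579300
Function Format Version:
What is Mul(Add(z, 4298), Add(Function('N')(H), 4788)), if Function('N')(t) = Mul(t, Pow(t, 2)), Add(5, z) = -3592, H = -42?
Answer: -48579300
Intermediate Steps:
z = -3597 (z = Add(-5, -3592) = -3597)
Function('N')(t) = Pow(t, 3)
Mul(Add(z, 4298), Add(Function('N')(H), 4788)) = Mul(Add(-3597, 4298), Add(Pow(-42, 3), 4788)) = Mul(701, Add(-74088, 4788)) = Mul(701, -69300) = -48579300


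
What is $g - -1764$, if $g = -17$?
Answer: $1747$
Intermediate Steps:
$g - -1764 = -17 - -1764 = -17 + 1764 = 1747$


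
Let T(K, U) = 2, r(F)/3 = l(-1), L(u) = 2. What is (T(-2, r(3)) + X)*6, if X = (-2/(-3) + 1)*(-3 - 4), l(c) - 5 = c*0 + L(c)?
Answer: -58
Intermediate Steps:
l(c) = 7 (l(c) = 5 + (c*0 + 2) = 5 + (0 + 2) = 5 + 2 = 7)
r(F) = 21 (r(F) = 3*7 = 21)
X = -35/3 (X = (-2*(-1/3) + 1)*(-7) = (2/3 + 1)*(-7) = (5/3)*(-7) = -35/3 ≈ -11.667)
(T(-2, r(3)) + X)*6 = (2 - 35/3)*6 = -29/3*6 = -58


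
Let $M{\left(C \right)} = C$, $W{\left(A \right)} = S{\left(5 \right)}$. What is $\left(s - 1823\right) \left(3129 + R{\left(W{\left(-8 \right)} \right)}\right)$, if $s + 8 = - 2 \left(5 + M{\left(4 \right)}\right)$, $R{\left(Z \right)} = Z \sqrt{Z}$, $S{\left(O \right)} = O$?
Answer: $-5785521 - 9245 \sqrt{5} \approx -5.8062 \cdot 10^{6}$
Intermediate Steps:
$W{\left(A \right)} = 5$
$R{\left(Z \right)} = Z^{\frac{3}{2}}$
$s = -26$ ($s = -8 - 2 \left(5 + 4\right) = -8 - 18 = -26$)
$\left(s - 1823\right) \left(3129 + R{\left(W{\left(-8 \right)} \right)}\right) = \left(-26 - 1823\right) \left(3129 + 5^{\frac{3}{2}}\right) = - 1849 \left(3129 + 5 \sqrt{5}\right) = -5785521 - 9245 \sqrt{5}$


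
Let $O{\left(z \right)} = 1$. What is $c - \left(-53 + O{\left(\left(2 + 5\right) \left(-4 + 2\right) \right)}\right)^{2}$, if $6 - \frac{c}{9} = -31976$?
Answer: $285134$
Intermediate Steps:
$c = 287838$ ($c = 54 - -287784 = 54 + 287784 = 287838$)
$c - \left(-53 + O{\left(\left(2 + 5\right) \left(-4 + 2\right) \right)}\right)^{2} = 287838 - \left(-53 + 1\right)^{2} = 287838 - \left(-52\right)^{2} = 287838 - 2704 = 285134$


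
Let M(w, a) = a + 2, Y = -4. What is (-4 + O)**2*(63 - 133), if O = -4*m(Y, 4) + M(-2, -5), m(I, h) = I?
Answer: -5670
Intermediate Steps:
M(w, a) = 2 + a
O = 13 (O = -4*(-4) + (2 - 5) = 16 - 3 = 13)
(-4 + O)**2*(63 - 133) = (-4 + 13)**2*(63 - 133) = 9**2*(-70) = 81*(-70) = -5670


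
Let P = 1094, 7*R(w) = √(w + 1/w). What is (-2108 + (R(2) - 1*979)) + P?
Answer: -1993 + √10/14 ≈ -1992.8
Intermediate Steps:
R(w) = √(w + 1/w)/7
(-2108 + (R(2) - 1*979)) + P = (-2108 + (√(2 + 1/2)/7 - 1*979)) + 1094 = (-2108 + (√(2 + ½)/7 - 979)) + 1094 = (-2108 + (√(5/2)/7 - 979)) + 1094 = (-2108 + ((√10/2)/7 - 979)) + 1094 = (-2108 + (√10/14 - 979)) + 1094 = (-2108 + (-979 + √10/14)) + 1094 = (-3087 + √10/14) + 1094 = -1993 + √10/14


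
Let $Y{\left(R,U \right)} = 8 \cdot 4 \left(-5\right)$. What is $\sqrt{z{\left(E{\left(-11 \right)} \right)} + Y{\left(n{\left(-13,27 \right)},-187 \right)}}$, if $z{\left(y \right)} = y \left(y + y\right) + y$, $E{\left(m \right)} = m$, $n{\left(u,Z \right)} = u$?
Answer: $\sqrt{71} \approx 8.4261$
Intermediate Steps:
$Y{\left(R,U \right)} = -160$ ($Y{\left(R,U \right)} = 32 \left(-5\right) = -160$)
$z{\left(y \right)} = y + 2 y^{2}$ ($z{\left(y \right)} = y 2 y + y = 2 y^{2} + y = y + 2 y^{2}$)
$\sqrt{z{\left(E{\left(-11 \right)} \right)} + Y{\left(n{\left(-13,27 \right)},-187 \right)}} = \sqrt{- 11 \left(1 + 2 \left(-11\right)\right) - 160} = \sqrt{- 11 \left(1 - 22\right) - 160} = \sqrt{\left(-11\right) \left(-21\right) - 160} = \sqrt{231 - 160} = \sqrt{71}$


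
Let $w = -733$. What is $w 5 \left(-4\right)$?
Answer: $14660$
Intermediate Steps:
$w 5 \left(-4\right) = - 733 \cdot 5 \left(-4\right) = \left(-733\right) \left(-20\right) = 14660$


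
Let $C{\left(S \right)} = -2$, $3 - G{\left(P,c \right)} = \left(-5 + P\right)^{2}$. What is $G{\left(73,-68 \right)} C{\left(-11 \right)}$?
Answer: $9242$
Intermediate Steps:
$G{\left(P,c \right)} = 3 - \left(-5 + P\right)^{2}$
$G{\left(73,-68 \right)} C{\left(-11 \right)} = \left(3 - \left(-5 + 73\right)^{2}\right) \left(-2\right) = \left(3 - 68^{2}\right) \left(-2\right) = \left(3 - 4624\right) \left(-2\right) = \left(-4621\right) \left(-2\right) = 9242$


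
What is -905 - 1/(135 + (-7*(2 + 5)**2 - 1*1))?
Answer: -189144/209 ≈ -905.00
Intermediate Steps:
-905 - 1/(135 + (-7*(2 + 5)**2 - 1*1)) = -905 - 1/(135 + (-7*7**2 - 1)) = -905 - 1/(135 + (-7*49 - 1)) = -905 - 1/(135 + (-343 - 1)) = -905 - 1/(135 - 344) = -905 - 1/(-209) = -905 - 1*(-1/209) = -905 + 1/209 = -189144/209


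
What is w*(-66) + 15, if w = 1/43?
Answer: 579/43 ≈ 13.465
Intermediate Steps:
w = 1/43 ≈ 0.023256
w*(-66) + 15 = (1/43)*(-66) + 15 = -66/43 + 15 = 579/43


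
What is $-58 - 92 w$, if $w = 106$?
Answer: $-9810$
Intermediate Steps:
$-58 - 92 w = -58 - 9752 = -9810$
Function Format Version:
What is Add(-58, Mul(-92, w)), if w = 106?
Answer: -9810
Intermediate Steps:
Add(-58, Mul(-92, w)) = Add(-58, Mul(-92, 106)) = Add(-58, -9752) = -9810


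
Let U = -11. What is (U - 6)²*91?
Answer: 26299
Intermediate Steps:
(U - 6)²*91 = (-11 - 6)²*91 = (-17)²*91 = 289*91 = 26299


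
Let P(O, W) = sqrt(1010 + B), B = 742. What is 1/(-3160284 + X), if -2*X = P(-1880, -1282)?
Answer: -526714/1664565826703 + sqrt(438)/9987394960218 ≈ -3.1643e-7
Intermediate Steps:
P(O, W) = 2*sqrt(438) (P(O, W) = sqrt(1010 + 742) = sqrt(1752) = 2*sqrt(438))
X = -sqrt(438) ≈ -20.928
1/(-3160284 + X) = 1/(-3160284 - sqrt(438))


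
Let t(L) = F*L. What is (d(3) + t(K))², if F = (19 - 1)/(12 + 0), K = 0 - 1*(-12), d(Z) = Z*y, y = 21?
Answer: 6561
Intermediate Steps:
d(Z) = 21*Z (d(Z) = Z*21 = 21*Z)
K = 12 (K = 0 + 12 = 12)
F = 3/2 (F = 18/12 = 18*(1/12) = 3/2 ≈ 1.5000)
t(L) = 3*L/2
(d(3) + t(K))² = (21*3 + (3/2)*12)² = (63 + 18)² = 81² = 6561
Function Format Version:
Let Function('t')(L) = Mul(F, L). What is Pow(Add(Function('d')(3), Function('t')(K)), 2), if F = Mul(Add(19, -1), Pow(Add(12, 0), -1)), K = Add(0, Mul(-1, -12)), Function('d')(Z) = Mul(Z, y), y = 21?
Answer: 6561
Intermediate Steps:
Function('d')(Z) = Mul(21, Z) (Function('d')(Z) = Mul(Z, 21) = Mul(21, Z))
K = 12 (K = Add(0, 12) = 12)
F = Rational(3, 2) (F = Mul(18, Pow(12, -1)) = Mul(18, Rational(1, 12)) = Rational(3, 2) ≈ 1.5000)
Function('t')(L) = Mul(Rational(3, 2), L)
Pow(Add(Function('d')(3), Function('t')(K)), 2) = Pow(Add(Mul(21, 3), Mul(Rational(3, 2), 12)), 2) = Pow(Add(63, 18), 2) = Pow(81, 2) = 6561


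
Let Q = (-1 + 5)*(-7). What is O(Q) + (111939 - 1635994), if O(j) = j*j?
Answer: -1523271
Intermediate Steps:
Q = -28 (Q = 4*(-7) = -28)
O(j) = j²
O(Q) + (111939 - 1635994) = (-28)² + (111939 - 1635994) = 784 - 1524055 = -1523271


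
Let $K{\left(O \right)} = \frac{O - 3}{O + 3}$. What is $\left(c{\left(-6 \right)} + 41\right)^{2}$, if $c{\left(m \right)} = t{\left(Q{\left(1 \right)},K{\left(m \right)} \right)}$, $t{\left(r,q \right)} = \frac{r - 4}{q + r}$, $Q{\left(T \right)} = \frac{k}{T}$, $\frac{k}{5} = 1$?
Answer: $\frac{108241}{64} \approx 1691.3$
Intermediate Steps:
$k = 5$ ($k = 5 \cdot 1 = 5$)
$K{\left(O \right)} = \frac{-3 + O}{3 + O}$
$Q{\left(T \right)} = \frac{5}{T}$
$t{\left(r,q \right)} = \frac{-4 + r}{q + r}$
$c{\left(m \right)} = \frac{1}{5 + \frac{-3 + m}{3 + m}}$ ($c{\left(m \right)} = \frac{-4 + \frac{5}{1}}{\frac{-3 + m}{3 + m} + \frac{5}{1}} = \frac{-4 + 5 \cdot 1}{\frac{-3 + m}{3 + m} + 5 \cdot 1} = \frac{-4 + 5}{\frac{-3 + m}{3 + m} + 5} = \frac{1}{5 + \frac{-3 + m}{3 + m}} 1 = \frac{1}{5 + \frac{-3 + m}{3 + m}}$)
$\left(c{\left(-6 \right)} + 41\right)^{2} = \left(\frac{3 - 6}{6 \left(2 - 6\right)} + 41\right)^{2} = \left(\frac{1}{6} \frac{1}{-4} \left(-3\right) + 41\right)^{2} = \left(\frac{1}{6} \left(- \frac{1}{4}\right) \left(-3\right) + 41\right)^{2} = \left(\frac{1}{8} + 41\right)^{2} = \left(\frac{329}{8}\right)^{2} = \frac{108241}{64}$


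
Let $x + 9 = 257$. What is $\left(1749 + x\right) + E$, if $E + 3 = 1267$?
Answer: $3261$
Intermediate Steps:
$E = 1264$ ($E = -3 + 1267 = 1264$)
$x = 248$ ($x = -9 + 257 = 248$)
$\left(1749 + x\right) + E = \left(1749 + 248\right) + 1264 = 1997 + 1264 = 3261$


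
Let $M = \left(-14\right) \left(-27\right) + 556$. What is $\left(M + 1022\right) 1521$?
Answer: $2975076$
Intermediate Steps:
$M = 934$ ($M = 378 + 556 = 934$)
$\left(M + 1022\right) 1521 = \left(934 + 1022\right) 1521 = 1956 \cdot 1521 = 2975076$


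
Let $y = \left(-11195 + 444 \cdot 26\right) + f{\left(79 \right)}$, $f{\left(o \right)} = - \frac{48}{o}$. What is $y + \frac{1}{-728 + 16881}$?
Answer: $\frac{444579098}{1276087} \approx 348.39$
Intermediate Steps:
$y = \frac{27523}{79}$ ($y = \left(-11195 + 444 \cdot 26\right) - \frac{48}{79} = \left(-11195 + 11544\right) - \frac{48}{79} = 349 - \frac{48}{79} = \frac{27523}{79} \approx 348.39$)
$y + \frac{1}{-728 + 16881} = \frac{27523}{79} + \frac{1}{-728 + 16881} = \frac{27523}{79} + \frac{1}{16153} = \frac{444579098}{1276087}$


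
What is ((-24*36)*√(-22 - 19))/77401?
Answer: -864*I*√41/77401 ≈ -0.071476*I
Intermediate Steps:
((-24*36)*√(-22 - 19))/77401 = -864*I*√41*(1/77401) = -864*I*√41/77401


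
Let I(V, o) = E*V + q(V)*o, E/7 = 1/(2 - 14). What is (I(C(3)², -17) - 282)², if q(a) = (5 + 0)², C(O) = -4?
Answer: 4618201/9 ≈ 5.1313e+5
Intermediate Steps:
E = -7/12 (E = 7/(2 - 14) = 7/(-12) = 7*(-1/12) = -7/12 ≈ -0.58333)
q(a) = 25 (q(a) = 5² = 25)
I(V, o) = 25*o - 7*V/12 (I(V, o) = -7*V/12 + 25*o = 25*o - 7*V/12)
(I(C(3)², -17) - 282)² = ((25*(-17) - 7/12*(-4)²) - 282)² = ((-425 - 7/12*16) - 282)² = ((-425 - 28/3) - 282)² = (-1303/3 - 282)² = (-2149/3)² = 4618201/9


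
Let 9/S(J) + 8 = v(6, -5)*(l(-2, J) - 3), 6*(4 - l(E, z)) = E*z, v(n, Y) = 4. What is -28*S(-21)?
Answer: 63/8 ≈ 7.8750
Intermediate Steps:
l(E, z) = 4 - E*z/6
S(J) = 9/(-4 + 4*J/3) (S(J) = 9/(-8 + 4*((4 - 1/6*(-2)*J) - 3)) = 9/(-8 + 4*((4 + J/3) - 3)) = 9/(-8 + 4*(1 + J/3)) = 9/(-8 + (4 + 4*J/3)) = 9/(-4 + 4*J/3))
-28*S(-21) = -189/(-3 - 21) = -189/(-24) = -189*(-1)/24 = -28*(-9/32) = 63/8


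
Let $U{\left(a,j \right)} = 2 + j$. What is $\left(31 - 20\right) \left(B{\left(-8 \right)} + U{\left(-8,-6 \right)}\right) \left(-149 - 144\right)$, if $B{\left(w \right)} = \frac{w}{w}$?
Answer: $9669$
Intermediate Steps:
$B{\left(w \right)} = 1$
$\left(31 - 20\right) \left(B{\left(-8 \right)} + U{\left(-8,-6 \right)}\right) \left(-149 - 144\right) = \left(31 - 20\right) \left(1 + \left(2 - 6\right)\right) \left(-149 - 144\right) = 11 \left(1 - 4\right) \left(-293\right) = 11 \left(-3\right) \left(-293\right) = \left(-33\right) \left(-293\right) = 9669$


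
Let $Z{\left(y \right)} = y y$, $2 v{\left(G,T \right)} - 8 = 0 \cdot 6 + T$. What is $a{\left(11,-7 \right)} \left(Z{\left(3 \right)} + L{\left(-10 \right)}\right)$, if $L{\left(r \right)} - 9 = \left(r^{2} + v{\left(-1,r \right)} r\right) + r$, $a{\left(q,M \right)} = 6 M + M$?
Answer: $-5782$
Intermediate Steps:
$v{\left(G,T \right)} = 4 + \frac{T}{2}$ ($v{\left(G,T \right)} = 4 + \frac{0 \cdot 6 + T}{2} = 4 + \frac{0 + T}{2} = 4 + \frac{T}{2}$)
$Z{\left(y \right)} = y^{2}$
$a{\left(q,M \right)} = 7 M$
$L{\left(r \right)} = 9 + r + r^{2} + r \left(4 + \frac{r}{2}\right)$ ($L{\left(r \right)} = 9 + \left(\left(r^{2} + \left(4 + \frac{r}{2}\right) r\right) + r\right) = 9 + \left(\left(r^{2} + r \left(4 + \frac{r}{2}\right)\right) + r\right) = 9 + \left(r + r^{2} + r \left(4 + \frac{r}{2}\right)\right) = 9 + r + r^{2} + r \left(4 + \frac{r}{2}\right)$)
$a{\left(11,-7 \right)} \left(Z{\left(3 \right)} + L{\left(-10 \right)}\right) = 7 \left(-7\right) \left(3^{2} + \left(9 + 5 \left(-10\right) + \frac{3 \left(-10\right)^{2}}{2}\right)\right) = - 49 \left(9 + \left(9 - 50 + \frac{3}{2} \cdot 100\right)\right) = - 49 \left(9 + \left(9 - 50 + 150\right)\right) = - 49 \left(9 + 109\right) = \left(-49\right) 118 = -5782$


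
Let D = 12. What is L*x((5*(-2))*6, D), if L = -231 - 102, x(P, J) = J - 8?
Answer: -1332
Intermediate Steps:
x(P, J) = -8 + J
L = -333
L*x((5*(-2))*6, D) = -333*(-8 + 12) = -333*4 = -1332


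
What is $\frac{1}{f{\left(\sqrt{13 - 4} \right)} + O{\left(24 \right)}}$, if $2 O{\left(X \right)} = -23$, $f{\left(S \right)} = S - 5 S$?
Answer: $- \frac{2}{47} \approx -0.042553$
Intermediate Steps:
$f{\left(S \right)} = - 4 S$
$O{\left(X \right)} = - \frac{23}{2}$ ($O{\left(X \right)} = \frac{1}{2} \left(-23\right) = - \frac{23}{2}$)
$\frac{1}{f{\left(\sqrt{13 - 4} \right)} + O{\left(24 \right)}} = \frac{1}{- 4 \sqrt{13 - 4} - \frac{23}{2}} = \frac{1}{- 4 \sqrt{9} - \frac{23}{2}} = \frac{1}{\left(-4\right) 3 - \frac{23}{2}} = \frac{1}{-12 - \frac{23}{2}} = \frac{1}{- \frac{47}{2}} = - \frac{2}{47}$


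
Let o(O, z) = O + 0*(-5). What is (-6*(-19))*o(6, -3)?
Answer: 684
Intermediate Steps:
o(O, z) = O (o(O, z) = O + 0 = O)
(-6*(-19))*o(6, -3) = -6*(-19)*6 = 114*6 = 684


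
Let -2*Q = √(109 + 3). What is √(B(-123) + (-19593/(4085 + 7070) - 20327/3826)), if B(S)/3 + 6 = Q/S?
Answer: √(-76760687163956515490 + 149362967342753800*√7)/1749840230 ≈ 4.994*I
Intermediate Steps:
Q = -2*√7 (Q = -√(109 + 3)/2 = -2*√7 ≈ -5.2915)
B(S) = -18 - 6*√7/S (B(S) = -18 + 3*((-2*√7)/S) = -18 + 3*(-2*√7/S) = -18 - 6*√7/S)
√(B(-123) + (-19593/(4085 + 7070) - 20327/3826)) = √((-18 - 6*√7/(-123)) + (-19593/(4085 + 7070) - 20327/3826)) = √((-18 - 6*√7*(-1/123)) + (-19593/11155 - 20327*1/3826)) = √((-18 + 2*√7/41) + (-19593*1/11155 - 20327/3826)) = √((-18 + 2*√7/41) + (-19593/11155 - 20327/3826)) = √((-18 + 2*√7/41) - 301710503/42679030) = √(-1069933043/42679030 + 2*√7/41)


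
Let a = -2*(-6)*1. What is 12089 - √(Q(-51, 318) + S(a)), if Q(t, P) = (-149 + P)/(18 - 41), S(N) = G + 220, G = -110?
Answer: 12089 - √54303/23 ≈ 12079.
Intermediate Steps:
a = 12 (a = 12*1 = 12)
S(N) = 110 (S(N) = -110 + 220 = 110)
Q(t, P) = 149/23 - P/23 (Q(t, P) = (-149 + P)/(-23) = (-149 + P)*(-1/23) = 149/23 - P/23)
12089 - √(Q(-51, 318) + S(a)) = 12089 - √((149/23 - 1/23*318) + 110) = 12089 - √((149/23 - 318/23) + 110) = 12089 - √(-169/23 + 110) = 12089 - √(2361/23) = 12089 - √54303/23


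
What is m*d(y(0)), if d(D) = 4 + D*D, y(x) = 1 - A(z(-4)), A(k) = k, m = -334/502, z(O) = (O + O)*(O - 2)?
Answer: -369571/251 ≈ -1472.4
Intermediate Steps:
z(O) = 2*O*(-2 + O) (z(O) = (2*O)*(-2 + O) = 2*O*(-2 + O))
m = -167/251 (m = -334*1/502 = -167/251 ≈ -0.66534)
y(x) = -47 (y(x) = 1 - 2*(-4)*(-2 - 4) = 1 - 2*(-4)*(-6) = 1 - 1*48 = 1 - 48 = -47)
d(D) = 4 + D²
m*d(y(0)) = -167*(4 + (-47)²)/251 = -167*(4 + 2209)/251 = -167/251*2213 = -369571/251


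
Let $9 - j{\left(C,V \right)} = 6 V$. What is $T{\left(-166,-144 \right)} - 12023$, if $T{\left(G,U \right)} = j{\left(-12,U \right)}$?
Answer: $-11150$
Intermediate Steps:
$j{\left(C,V \right)} = 9 - 6 V$
$T{\left(G,U \right)} = 9 - 6 U$
$T{\left(-166,-144 \right)} - 12023 = \left(9 - -864\right) - 12023 = \left(9 + 864\right) - 12023 = 873 - 12023 = -11150$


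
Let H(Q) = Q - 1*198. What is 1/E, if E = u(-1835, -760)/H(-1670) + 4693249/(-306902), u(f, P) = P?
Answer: -143323234/2133435903 ≈ -0.067180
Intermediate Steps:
H(Q) = -198 + Q (H(Q) = Q - 198 = -198 + Q)
E = -2133435903/143323234 (E = -760/(-198 - 1670) + 4693249/(-306902) = -760/(-1868) + 4693249*(-1/306902) = -760*(-1/1868) - 4693249/306902 = 190/467 - 4693249/306902 = -2133435903/143323234 ≈ -14.885)
1/E = 1/(-2133435903/143323234) = -143323234/2133435903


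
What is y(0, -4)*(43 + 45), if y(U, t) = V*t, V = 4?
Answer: -1408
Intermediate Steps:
y(U, t) = 4*t
y(0, -4)*(43 + 45) = (4*(-4))*(43 + 45) = -16*88 = -1408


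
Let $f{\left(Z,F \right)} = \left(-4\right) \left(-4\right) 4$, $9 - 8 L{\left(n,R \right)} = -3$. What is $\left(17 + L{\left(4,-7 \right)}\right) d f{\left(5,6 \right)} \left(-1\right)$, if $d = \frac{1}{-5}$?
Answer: $\frac{1184}{5} \approx 236.8$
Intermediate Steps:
$L{\left(n,R \right)} = \frac{3}{2}$ ($L{\left(n,R \right)} = \frac{9}{8} - - \frac{3}{8} = \frac{9}{8} + \frac{3}{8} = \frac{3}{2}$)
$f{\left(Z,F \right)} = 64$ ($f{\left(Z,F \right)} = 16 \cdot 4 = 64$)
$d = - \frac{1}{5} \approx -0.2$
$\left(17 + L{\left(4,-7 \right)}\right) d f{\left(5,6 \right)} \left(-1\right) = \left(17 + \frac{3}{2}\right) \left(\left(- \frac{1}{5}\right) 64\right) \left(-1\right) = \frac{37}{2} \left(- \frac{64}{5}\right) \left(-1\right) = \left(- \frac{1184}{5}\right) \left(-1\right) = \frac{1184}{5}$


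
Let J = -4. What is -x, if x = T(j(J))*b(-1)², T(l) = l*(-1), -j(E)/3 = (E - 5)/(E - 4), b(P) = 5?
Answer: -675/8 ≈ -84.375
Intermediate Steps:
j(E) = -3*(-5 + E)/(-4 + E) (j(E) = -3*(E - 5)/(E - 4) = -3*(-5 + E)/(-4 + E))
T(l) = -l
x = 675/8 (x = -3*(5 - 1*(-4))/(-4 - 4)*5² = -3*(5 + 4)/(-8)*25 = -3*(-1)*9/8*25 = -1*(-27/8)*25 = (27/8)*25 = 675/8 ≈ 84.375)
-x = -1*675/8 = -675/8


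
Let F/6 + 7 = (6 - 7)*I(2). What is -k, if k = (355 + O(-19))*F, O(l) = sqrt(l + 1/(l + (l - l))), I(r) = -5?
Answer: 4260 + 12*I*sqrt(6878)/19 ≈ 4260.0 + 52.379*I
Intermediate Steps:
F = -12 (F = -42 + 6*((6 - 7)*(-5)) = -42 + 6*(-1*(-5)) = -42 + 6*5 = -42 + 30 = -12)
O(l) = sqrt(l + 1/l) (O(l) = sqrt(l + 1/(l + 0)) = sqrt(l + 1/l))
k = -4260 - 12*I*sqrt(6878)/19 (k = (355 + sqrt(-19 + 1/(-19)))*(-12) = (355 + sqrt(-19 - 1/19))*(-12) = (355 + sqrt(-362/19))*(-12) = (355 + I*sqrt(6878)/19)*(-12) = -4260 - 12*I*sqrt(6878)/19 ≈ -4260.0 - 52.379*I)
-k = -(-4260 - 12*I*sqrt(6878)/19) = 4260 + 12*I*sqrt(6878)/19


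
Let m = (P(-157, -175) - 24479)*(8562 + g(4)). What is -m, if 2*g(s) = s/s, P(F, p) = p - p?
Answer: 419202875/2 ≈ 2.0960e+8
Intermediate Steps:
P(F, p) = 0
g(s) = ½ (g(s) = (s/s)/2 = (½)*1 = ½)
m = -419202875/2 (m = (0 - 24479)*(8562 + ½) = -24479*17125/2 = -419202875/2 ≈ -2.0960e+8)
-m = -1*(-419202875/2) = 419202875/2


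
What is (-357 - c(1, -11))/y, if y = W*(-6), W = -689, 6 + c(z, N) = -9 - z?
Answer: -341/4134 ≈ -0.082487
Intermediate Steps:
c(z, N) = -15 - z (c(z, N) = -6 + (-9 - z) = -15 - z)
y = 4134 (y = -689*(-6) = 4134)
(-357 - c(1, -11))/y = (-357 - (-15 - 1*1))/4134 = (-357 - (-15 - 1))*(1/4134) = (-357 - 1*(-16))*(1/4134) = (-357 + 16)*(1/4134) = -341*1/4134 = -341/4134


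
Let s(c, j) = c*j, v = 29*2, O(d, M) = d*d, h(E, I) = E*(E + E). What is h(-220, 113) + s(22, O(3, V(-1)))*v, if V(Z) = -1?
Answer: 108284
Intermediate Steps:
h(E, I) = 2*E**2 (h(E, I) = E*(2*E) = 2*E**2)
O(d, M) = d**2
v = 58
h(-220, 113) + s(22, O(3, V(-1)))*v = 2*(-220)**2 + (22*3**2)*58 = 2*48400 + (22*9)*58 = 96800 + 198*58 = 96800 + 11484 = 108284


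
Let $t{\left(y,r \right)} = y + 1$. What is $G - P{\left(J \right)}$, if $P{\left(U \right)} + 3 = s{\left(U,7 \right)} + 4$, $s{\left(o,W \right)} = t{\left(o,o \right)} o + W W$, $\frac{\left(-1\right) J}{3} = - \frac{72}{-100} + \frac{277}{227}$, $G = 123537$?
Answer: $\frac{3976072297561}{32205625} \approx 1.2346 \cdot 10^{5}$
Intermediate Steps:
$J = - \frac{33033}{5675}$ ($J = - 3 \left(- \frac{72}{-100} + \frac{277}{227}\right) = - 3 \left(\left(-72\right) \left(- \frac{1}{100}\right) + 277 \cdot \frac{1}{227}\right) = - 3 \left(\frac{18}{25} + \frac{277}{227}\right) = \left(-3\right) \frac{11011}{5675} = - \frac{33033}{5675} \approx -5.8208$)
$t{\left(y,r \right)} = 1 + y$
$s{\left(o,W \right)} = W^{2} + o \left(1 + o\right)$ ($s{\left(o,W \right)} = \left(1 + o\right) o + W W = o \left(1 + o\right) + W^{2} = W^{2} + o \left(1 + o\right)$)
$P{\left(U \right)} = 50 + U \left(1 + U\right)$ ($P{\left(U \right)} = -3 + \left(\left(7^{2} + U \left(1 + U\right)\right) + 4\right) = -3 + \left(\left(49 + U \left(1 + U\right)\right) + 4\right) = -3 + \left(53 + U \left(1 + U\right)\right) = 50 + U \left(1 + U\right)$)
$G - P{\left(J \right)} = 123537 - \left(50 - \frac{33033 \left(1 - \frac{33033}{5675}\right)}{5675}\right) = 123537 - \left(50 - - \frac{903716814}{32205625}\right) = 123537 - \left(50 + \frac{903716814}{32205625}\right) = 123537 - \frac{2513998064}{32205625} = \frac{3976072297561}{32205625}$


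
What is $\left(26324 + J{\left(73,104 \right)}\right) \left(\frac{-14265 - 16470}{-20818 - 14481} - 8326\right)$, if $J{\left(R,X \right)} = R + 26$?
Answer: $- \frac{7764893690597}{35299} \approx -2.1997 \cdot 10^{8}$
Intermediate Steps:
$J{\left(R,X \right)} = 26 + R$
$\left(26324 + J{\left(73,104 \right)}\right) \left(\frac{-14265 - 16470}{-20818 - 14481} - 8326\right) = \left(26324 + \left(26 + 73\right)\right) \left(\frac{-14265 - 16470}{-20818 - 14481} - 8326\right) = \left(26324 + 99\right) \left(- \frac{30735}{-35299} - 8326\right) = 26423 \left(\left(-30735\right) \left(- \frac{1}{35299}\right) - 8326\right) = 26423 \left(\frac{30735}{35299} - 8326\right) = 26423 \left(- \frac{293868739}{35299}\right) = - \frac{7764893690597}{35299}$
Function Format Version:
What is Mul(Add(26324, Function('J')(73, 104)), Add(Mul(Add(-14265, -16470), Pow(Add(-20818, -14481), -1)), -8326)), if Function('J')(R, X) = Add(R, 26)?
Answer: Rational(-7764893690597, 35299) ≈ -2.1997e+8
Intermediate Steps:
Function('J')(R, X) = Add(26, R)
Mul(Add(26324, Function('J')(73, 104)), Add(Mul(Add(-14265, -16470), Pow(Add(-20818, -14481), -1)), -8326)) = Mul(Add(26324, Add(26, 73)), Add(Mul(Add(-14265, -16470), Pow(Add(-20818, -14481), -1)), -8326)) = Mul(Add(26324, 99), Add(Mul(-30735, Pow(-35299, -1)), -8326)) = Mul(26423, Add(Mul(-30735, Rational(-1, 35299)), -8326)) = Mul(26423, Add(Rational(30735, 35299), -8326)) = Mul(26423, Rational(-293868739, 35299)) = Rational(-7764893690597, 35299)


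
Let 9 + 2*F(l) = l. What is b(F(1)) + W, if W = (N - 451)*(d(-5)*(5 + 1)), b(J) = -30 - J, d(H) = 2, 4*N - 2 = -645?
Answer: -7367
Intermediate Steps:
N = -643/4 (N = ½ + (¼)*(-645) = ½ - 645/4 = -643/4 ≈ -160.75)
F(l) = -9/2 + l/2
W = -7341 (W = (-643/4 - 451)*(2*(5 + 1)) = -2447*6/2 = -2447/4*12 = -7341)
b(F(1)) + W = (-30 - (-9/2 + (½)*1)) - 7341 = (-30 - (-9/2 + ½)) - 7341 = (-30 - 1*(-4)) - 7341 = (-30 + 4) - 7341 = -26 - 7341 = -7367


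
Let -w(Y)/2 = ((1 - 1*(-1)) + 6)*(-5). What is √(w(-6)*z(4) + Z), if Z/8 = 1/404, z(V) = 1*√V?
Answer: √1632362/101 ≈ 12.650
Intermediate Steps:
w(Y) = 80 (w(Y) = -2*((1 - 1*(-1)) + 6)*(-5) = -2*((1 + 1) + 6)*(-5) = -2*(2 + 6)*(-5) = -16*(-5) = -2*(-40) = 80)
z(V) = √V
Z = 2/101 (Z = 8/404 = 8*(1/404) = 2/101 ≈ 0.019802)
√(w(-6)*z(4) + Z) = √(80*√4 + 2/101) = √(80*2 + 2/101) = √(160 + 2/101) = √(16162/101) = √1632362/101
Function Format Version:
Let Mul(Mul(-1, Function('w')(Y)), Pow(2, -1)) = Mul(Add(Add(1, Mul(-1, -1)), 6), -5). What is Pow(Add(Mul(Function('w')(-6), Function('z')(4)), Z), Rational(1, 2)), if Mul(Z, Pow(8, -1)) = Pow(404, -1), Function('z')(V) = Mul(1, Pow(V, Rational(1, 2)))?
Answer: Mul(Rational(1, 101), Pow(1632362, Rational(1, 2))) ≈ 12.650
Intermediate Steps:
Function('w')(Y) = 80 (Function('w')(Y) = Mul(-2, Mul(Add(Add(1, Mul(-1, -1)), 6), -5)) = Mul(-2, Mul(Add(Add(1, 1), 6), -5)) = Mul(-2, Mul(Add(2, 6), -5)) = Mul(-2, Mul(8, -5)) = Mul(-2, -40) = 80)
Function('z')(V) = Pow(V, Rational(1, 2))
Z = Rational(2, 101) (Z = Mul(8, Pow(404, -1)) = Mul(8, Rational(1, 404)) = Rational(2, 101) ≈ 0.019802)
Pow(Add(Mul(Function('w')(-6), Function('z')(4)), Z), Rational(1, 2)) = Pow(Add(Mul(80, Pow(4, Rational(1, 2))), Rational(2, 101)), Rational(1, 2)) = Pow(Add(Mul(80, 2), Rational(2, 101)), Rational(1, 2)) = Pow(Add(160, Rational(2, 101)), Rational(1, 2)) = Pow(Rational(16162, 101), Rational(1, 2)) = Mul(Rational(1, 101), Pow(1632362, Rational(1, 2)))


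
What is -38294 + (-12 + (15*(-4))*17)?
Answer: -39326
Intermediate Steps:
-38294 + (-12 + (15*(-4))*17) = -38294 + (-12 - 60*17) = -38294 + (-12 - 1020) = -38294 - 1032 = -39326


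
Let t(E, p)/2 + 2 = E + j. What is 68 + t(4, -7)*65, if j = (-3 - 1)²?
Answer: 2408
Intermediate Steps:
j = 16 (j = (-4)² = 16)
t(E, p) = 28 + 2*E (t(E, p) = -4 + 2*(E + 16) = -4 + 2*(16 + E) = -4 + (32 + 2*E) = 28 + 2*E)
68 + t(4, -7)*65 = 68 + (28 + 2*4)*65 = 68 + (28 + 8)*65 = 68 + 36*65 = 68 + 2340 = 2408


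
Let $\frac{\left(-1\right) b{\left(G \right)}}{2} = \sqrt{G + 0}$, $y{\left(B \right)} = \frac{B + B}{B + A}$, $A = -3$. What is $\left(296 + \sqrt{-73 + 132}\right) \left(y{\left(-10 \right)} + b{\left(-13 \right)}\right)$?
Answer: $\frac{2 \left(10 - 13 i \sqrt{13}\right) \left(296 + \sqrt{59}\right)}{13} \approx 467.2 - 2189.9 i$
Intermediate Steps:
$y{\left(B \right)} = \frac{2 B}{-3 + B}$ ($y{\left(B \right)} = \frac{B + B}{B - 3} = \frac{2 B}{-3 + B}$)
$b{\left(G \right)} = - 2 \sqrt{G}$ ($b{\left(G \right)} = - 2 \sqrt{G + 0} = - 2 \sqrt{G}$)
$\left(296 + \sqrt{-73 + 132}\right) \left(y{\left(-10 \right)} + b{\left(-13 \right)}\right) = \left(296 + \sqrt{-73 + 132}\right) \left(2 \left(-10\right) \frac{1}{-3 - 10} - 2 \sqrt{-13}\right) = \left(296 + \sqrt{59}\right) \left(2 \left(-10\right) \frac{1}{-13} - 2 i \sqrt{13}\right) = \left(296 + \sqrt{59}\right) \left(2 \left(-10\right) \left(- \frac{1}{13}\right) - 2 i \sqrt{13}\right) = \left(296 + \sqrt{59}\right) \left(\frac{20}{13} - 2 i \sqrt{13}\right)$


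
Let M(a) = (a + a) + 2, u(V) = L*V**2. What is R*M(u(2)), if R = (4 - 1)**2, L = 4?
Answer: 306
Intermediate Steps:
u(V) = 4*V**2
R = 9 (R = 3**2 = 9)
M(a) = 2 + 2*a (M(a) = 2*a + 2 = 2 + 2*a)
R*M(u(2)) = 9*(2 + 2*(4*2**2)) = 9*(2 + 2*(4*4)) = 9*(2 + 2*16) = 9*(2 + 32) = 9*34 = 306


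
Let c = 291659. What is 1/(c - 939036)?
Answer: -1/647377 ≈ -1.5447e-6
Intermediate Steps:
1/(c - 939036) = 1/(291659 - 939036) = 1/(-647377) = -1/647377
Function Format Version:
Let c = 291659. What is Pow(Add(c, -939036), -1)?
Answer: Rational(-1, 647377) ≈ -1.5447e-6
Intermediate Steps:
Pow(Add(c, -939036), -1) = Pow(Add(291659, -939036), -1) = Pow(-647377, -1) = Rational(-1, 647377)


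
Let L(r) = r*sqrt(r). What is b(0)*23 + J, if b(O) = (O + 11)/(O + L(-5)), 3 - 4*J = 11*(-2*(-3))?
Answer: -63/4 + 253*I*sqrt(5)/25 ≈ -15.75 + 22.629*I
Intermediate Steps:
J = -63/4 (J = 3/4 - 11*(-2*(-3))/4 = 3/4 - 11*6/4 = 3/4 - 1/4*66 = 3/4 - 33/2 = -63/4 ≈ -15.750)
L(r) = r**(3/2)
b(O) = (11 + O)/(O - 5*I*sqrt(5)) (b(O) = (O + 11)/(O + (-5)**(3/2)) = (11 + O)/(O - 5*I*sqrt(5)))
b(0)*23 + J = ((11 + 0)/(0 - 5*I*sqrt(5)))*23 - 63/4 = (11/(-5*I*sqrt(5)))*23 - 63/4 = ((I*sqrt(5)/25)*11)*23 - 63/4 = (11*I*sqrt(5)/25)*23 - 63/4 = 253*I*sqrt(5)/25 - 63/4 = -63/4 + 253*I*sqrt(5)/25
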